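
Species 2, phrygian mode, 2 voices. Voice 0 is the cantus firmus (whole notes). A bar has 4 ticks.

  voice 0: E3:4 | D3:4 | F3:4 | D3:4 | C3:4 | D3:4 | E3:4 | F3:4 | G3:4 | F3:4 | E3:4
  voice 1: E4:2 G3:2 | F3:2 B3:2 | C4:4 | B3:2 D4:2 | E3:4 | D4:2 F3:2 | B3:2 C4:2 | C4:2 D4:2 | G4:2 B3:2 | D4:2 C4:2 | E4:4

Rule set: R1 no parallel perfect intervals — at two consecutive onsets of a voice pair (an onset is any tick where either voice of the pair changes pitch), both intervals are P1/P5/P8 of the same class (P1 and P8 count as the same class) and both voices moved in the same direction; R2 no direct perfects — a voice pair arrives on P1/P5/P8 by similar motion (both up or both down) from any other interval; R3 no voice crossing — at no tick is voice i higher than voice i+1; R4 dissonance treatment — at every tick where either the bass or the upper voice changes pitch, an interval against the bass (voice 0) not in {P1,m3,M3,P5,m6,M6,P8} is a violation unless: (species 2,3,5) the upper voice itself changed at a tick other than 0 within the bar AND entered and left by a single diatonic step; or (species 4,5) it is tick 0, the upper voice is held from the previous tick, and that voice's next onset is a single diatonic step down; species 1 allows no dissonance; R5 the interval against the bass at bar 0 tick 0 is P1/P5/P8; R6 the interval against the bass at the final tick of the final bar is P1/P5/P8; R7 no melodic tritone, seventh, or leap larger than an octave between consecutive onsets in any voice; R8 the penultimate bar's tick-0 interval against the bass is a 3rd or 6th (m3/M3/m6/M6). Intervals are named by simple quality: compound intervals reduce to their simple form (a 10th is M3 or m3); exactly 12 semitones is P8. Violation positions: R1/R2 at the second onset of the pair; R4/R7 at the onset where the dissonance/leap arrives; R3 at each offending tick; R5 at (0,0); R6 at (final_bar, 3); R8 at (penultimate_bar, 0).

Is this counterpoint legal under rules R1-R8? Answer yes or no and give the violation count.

bar 0: v0=E3 v1=E4 (P8)
bar 1: v0=D3 v1=F3 (m3)
bar 2: v0=F3 v1=C4 (P5)
bar 3: v0=D3 v1=B3 (M6)
bar 4: v0=C3 v1=E3 (M3)
bar 5: v0=D3 v1=D4 (P8)
bar 6: v0=E3 v1=B3 (P5)
bar 7: v0=F3 v1=C4 (P5)
bar 8: v0=G3 v1=G4 (P8)
bar 9: v0=F3 v1=D4 (M6)
bar 10: v0=E3 v1=E4 (P8)
  R7 @ bar1.2: F3->B3 leap 6st
  R2 @ bar2.0: D3/B3 M6 -> F3/C4 P5 similar
  R7 @ bar4.0: D4->E3 leap 10st
  R2 @ bar5.0: C3/E3 M3 -> D3/D4 P8 similar
  R7 @ bar5.0: E3->D4 leap 10st
  R2 @ bar6.0: D3/F3 m3 -> E3/B3 P5 similar
  R7 @ bar6.0: F3->B3 leap 6st
  R2 @ bar8.0: F3/D4 M6 -> G3/G4 P8 similar

No (8 violations)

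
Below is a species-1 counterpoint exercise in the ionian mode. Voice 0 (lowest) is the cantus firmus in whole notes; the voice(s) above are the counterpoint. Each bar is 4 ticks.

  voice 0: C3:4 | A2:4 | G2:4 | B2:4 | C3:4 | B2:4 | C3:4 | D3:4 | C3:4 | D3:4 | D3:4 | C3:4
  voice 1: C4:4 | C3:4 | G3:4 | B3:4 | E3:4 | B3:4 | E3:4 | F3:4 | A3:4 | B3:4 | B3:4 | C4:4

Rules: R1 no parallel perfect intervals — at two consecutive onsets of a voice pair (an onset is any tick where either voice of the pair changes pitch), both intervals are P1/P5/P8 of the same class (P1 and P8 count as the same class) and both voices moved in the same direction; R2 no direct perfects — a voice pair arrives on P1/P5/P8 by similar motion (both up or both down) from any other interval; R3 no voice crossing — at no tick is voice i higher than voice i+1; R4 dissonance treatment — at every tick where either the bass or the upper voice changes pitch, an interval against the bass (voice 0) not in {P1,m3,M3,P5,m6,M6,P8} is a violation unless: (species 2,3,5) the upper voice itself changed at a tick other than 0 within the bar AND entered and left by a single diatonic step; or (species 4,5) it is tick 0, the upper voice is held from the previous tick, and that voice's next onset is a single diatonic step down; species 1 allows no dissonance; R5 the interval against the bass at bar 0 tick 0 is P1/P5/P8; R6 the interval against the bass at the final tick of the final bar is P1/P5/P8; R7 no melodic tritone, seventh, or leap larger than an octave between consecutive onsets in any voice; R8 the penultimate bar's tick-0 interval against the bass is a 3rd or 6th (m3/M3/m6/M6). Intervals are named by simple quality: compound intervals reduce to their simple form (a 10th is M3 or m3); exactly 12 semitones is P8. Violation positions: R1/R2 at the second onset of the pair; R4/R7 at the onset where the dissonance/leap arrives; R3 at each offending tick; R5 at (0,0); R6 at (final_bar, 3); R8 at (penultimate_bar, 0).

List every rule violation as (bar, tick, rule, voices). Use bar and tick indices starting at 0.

bar 0: v0=C3 v1=C4 downbeat P8
bar 1: v0=A2 v1=C3 downbeat m3
bar 2: v0=G2 v1=G3 downbeat P8
bar 3: v0=B2 v1=B3 downbeat P8
bar 4: v0=C3 v1=E3 downbeat M3
bar 5: v0=B2 v1=B3 downbeat P8
bar 6: v0=C3 v1=E3 downbeat M3
bar 7: v0=D3 v1=F3 downbeat m3
bar 8: v0=C3 v1=A3 downbeat M6
bar 9: v0=D3 v1=B3 downbeat M6
bar 10: v0=D3 v1=B3 downbeat M6
bar 11: v0=C3 v1=C4 downbeat P8
  -> R1 @ bar 3 tick 0 v(0, 1): G2/G3 P8 -> B2/B3 P8 similar

(3, 0, R1, (0, 1))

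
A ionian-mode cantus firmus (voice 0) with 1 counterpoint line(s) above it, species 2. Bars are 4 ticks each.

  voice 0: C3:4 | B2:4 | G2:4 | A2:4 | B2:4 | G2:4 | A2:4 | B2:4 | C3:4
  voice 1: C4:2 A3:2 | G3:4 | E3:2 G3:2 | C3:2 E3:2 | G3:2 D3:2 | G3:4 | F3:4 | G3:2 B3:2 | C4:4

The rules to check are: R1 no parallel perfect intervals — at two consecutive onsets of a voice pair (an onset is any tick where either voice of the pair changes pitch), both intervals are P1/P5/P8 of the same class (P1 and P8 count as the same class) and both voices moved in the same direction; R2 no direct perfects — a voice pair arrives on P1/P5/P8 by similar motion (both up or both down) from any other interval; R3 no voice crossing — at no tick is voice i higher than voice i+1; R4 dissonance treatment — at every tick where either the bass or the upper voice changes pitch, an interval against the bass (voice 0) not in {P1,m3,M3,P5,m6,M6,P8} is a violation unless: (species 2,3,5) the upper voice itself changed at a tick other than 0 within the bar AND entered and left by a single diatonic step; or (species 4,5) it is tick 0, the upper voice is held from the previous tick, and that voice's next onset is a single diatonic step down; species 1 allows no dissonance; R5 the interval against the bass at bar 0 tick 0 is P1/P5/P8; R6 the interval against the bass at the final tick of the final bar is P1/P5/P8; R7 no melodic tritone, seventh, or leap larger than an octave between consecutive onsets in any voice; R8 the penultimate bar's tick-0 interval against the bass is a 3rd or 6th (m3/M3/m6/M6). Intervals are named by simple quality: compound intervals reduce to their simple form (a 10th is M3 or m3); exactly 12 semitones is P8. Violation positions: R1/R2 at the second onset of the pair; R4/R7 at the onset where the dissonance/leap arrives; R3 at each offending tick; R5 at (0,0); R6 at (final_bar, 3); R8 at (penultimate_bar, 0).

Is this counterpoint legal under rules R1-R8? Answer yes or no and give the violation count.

No (1 violations)

bar 0: v0=C3 v1=C4 (P8)
bar 1: v0=B2 v1=G3 (m6)
bar 2: v0=G2 v1=E3 (M6)
bar 3: v0=A2 v1=C3 (m3)
bar 4: v0=B2 v1=G3 (m6)
bar 5: v0=G2 v1=G3 (P8)
bar 6: v0=A2 v1=F3 (m6)
bar 7: v0=B2 v1=G3 (m6)
bar 8: v0=C3 v1=C4 (P8)
  R1 @ bar8.0: B2/B3 P8 -> C3/C4 P8 similar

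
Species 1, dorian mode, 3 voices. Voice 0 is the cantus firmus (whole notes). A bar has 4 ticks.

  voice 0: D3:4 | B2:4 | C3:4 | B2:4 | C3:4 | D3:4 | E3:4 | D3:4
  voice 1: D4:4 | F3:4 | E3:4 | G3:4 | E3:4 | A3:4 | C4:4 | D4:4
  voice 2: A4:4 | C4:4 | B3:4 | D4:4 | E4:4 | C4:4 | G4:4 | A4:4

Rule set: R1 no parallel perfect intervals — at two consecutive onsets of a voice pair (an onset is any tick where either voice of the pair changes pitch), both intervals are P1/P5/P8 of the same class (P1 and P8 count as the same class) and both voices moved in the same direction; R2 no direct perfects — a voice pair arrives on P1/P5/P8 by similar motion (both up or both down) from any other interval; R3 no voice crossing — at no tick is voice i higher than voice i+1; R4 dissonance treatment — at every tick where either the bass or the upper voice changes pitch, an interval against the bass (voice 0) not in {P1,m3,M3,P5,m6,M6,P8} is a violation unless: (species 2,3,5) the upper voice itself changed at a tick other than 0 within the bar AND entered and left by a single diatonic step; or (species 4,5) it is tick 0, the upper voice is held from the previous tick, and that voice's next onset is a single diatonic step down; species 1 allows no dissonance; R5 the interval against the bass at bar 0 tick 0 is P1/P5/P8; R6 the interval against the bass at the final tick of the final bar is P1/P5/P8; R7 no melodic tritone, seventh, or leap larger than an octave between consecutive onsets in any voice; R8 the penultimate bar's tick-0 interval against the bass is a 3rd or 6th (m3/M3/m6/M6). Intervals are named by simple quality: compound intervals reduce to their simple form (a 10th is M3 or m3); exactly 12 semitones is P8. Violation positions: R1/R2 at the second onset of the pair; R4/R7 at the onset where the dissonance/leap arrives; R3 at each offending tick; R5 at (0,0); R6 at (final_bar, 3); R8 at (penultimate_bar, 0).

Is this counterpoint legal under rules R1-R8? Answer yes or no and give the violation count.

No (10 violations)

bar 0: v0=D3 v1=D4 v2=A4 (P5)
bar 1: v0=B2 v1=F3 v2=C4 (m2)
bar 2: v0=C3 v1=E3 v2=B3 (M7)
bar 3: v0=B2 v1=G3 v2=D4 (m3)
bar 4: v0=C3 v1=E3 v2=E4 (M3)
bar 5: v0=D3 v1=A3 v2=C4 (m7)
bar 6: v0=E3 v1=C4 v2=G4 (m3)
bar 7: v0=D3 v1=D4 v2=A4 (P5)
  R1 @ bar1.0: D4/A4 P5 -> F3/C4 P5 similar
  R4 @ bar1.0: B2/F3 TT untreated
  R4 @ bar1.0: B2/C4 m2 untreated
  R1 @ bar2.0: F3/C4 P5 -> E3/B3 P5 similar
  R4 @ bar2.0: C3/B3 M7 untreated
  R1 @ bar3.0: E3/B3 P5 -> G3/D4 P5 similar
  R2 @ bar5.0: C3/E3 M3 -> D3/A3 P5 similar
  R4 @ bar5.0: D3/C4 m7 untreated
  R2 @ bar6.0: A3/C4 m3 -> C4/G4 P5 similar
  R1 @ bar7.0: C4/G4 P5 -> D4/A4 P5 similar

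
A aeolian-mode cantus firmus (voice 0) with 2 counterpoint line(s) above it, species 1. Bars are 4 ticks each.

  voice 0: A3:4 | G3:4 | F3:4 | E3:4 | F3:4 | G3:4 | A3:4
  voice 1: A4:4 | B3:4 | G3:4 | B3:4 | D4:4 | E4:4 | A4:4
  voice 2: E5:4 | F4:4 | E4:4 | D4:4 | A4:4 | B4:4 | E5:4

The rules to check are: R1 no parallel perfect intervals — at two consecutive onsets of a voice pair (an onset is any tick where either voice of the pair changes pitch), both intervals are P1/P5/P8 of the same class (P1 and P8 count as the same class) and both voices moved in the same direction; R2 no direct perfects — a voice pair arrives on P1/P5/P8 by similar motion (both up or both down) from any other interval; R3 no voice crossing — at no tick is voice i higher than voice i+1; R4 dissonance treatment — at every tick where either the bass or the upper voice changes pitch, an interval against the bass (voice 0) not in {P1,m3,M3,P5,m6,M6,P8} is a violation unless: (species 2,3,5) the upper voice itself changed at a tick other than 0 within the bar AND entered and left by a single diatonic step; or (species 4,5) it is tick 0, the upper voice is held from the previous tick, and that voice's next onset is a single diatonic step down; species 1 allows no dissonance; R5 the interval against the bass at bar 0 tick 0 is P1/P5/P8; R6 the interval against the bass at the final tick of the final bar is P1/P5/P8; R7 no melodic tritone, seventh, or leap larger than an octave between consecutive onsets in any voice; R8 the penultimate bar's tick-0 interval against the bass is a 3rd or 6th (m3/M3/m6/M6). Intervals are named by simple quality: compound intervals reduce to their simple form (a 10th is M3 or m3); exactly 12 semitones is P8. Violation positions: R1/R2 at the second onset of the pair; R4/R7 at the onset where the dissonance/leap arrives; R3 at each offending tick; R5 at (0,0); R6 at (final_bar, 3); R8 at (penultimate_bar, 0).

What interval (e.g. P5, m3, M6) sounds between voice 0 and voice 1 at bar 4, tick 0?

voice 0=F3 voice 1=D4 -> M6

M6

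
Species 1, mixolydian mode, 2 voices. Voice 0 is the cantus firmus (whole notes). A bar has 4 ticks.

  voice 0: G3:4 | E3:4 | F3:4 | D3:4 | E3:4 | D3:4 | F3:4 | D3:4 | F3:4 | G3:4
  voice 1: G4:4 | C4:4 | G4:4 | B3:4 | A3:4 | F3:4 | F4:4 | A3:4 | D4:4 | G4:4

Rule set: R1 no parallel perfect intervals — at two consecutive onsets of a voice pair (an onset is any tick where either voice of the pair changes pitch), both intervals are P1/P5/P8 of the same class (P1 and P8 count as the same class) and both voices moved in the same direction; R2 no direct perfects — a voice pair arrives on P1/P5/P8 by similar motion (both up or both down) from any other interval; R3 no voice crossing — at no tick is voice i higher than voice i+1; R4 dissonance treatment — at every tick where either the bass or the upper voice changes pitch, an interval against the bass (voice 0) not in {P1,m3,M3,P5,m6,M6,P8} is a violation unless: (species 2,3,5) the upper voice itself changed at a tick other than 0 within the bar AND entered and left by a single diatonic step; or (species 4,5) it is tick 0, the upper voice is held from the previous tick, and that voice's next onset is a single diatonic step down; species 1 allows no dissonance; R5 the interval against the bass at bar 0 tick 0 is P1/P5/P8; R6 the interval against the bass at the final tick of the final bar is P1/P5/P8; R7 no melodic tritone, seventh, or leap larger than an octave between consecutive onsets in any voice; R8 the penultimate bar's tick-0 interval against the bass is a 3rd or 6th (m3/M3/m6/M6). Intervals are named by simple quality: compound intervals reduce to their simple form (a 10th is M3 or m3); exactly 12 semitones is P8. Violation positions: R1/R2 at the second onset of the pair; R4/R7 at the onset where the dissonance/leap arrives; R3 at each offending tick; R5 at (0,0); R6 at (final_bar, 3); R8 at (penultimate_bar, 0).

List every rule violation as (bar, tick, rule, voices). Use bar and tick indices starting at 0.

(2, 0, R4, (0, 1))
(4, 0, R4, (0, 1))
(6, 0, R2, (0, 1))
(7, 0, R2, (0, 1))
(9, 0, R2, (0, 1))

bar 0: v0=G3 v1=G4 downbeat P8
bar 1: v0=E3 v1=C4 downbeat m6
bar 2: v0=F3 v1=G4 downbeat M2
bar 3: v0=D3 v1=B3 downbeat M6
bar 4: v0=E3 v1=A3 downbeat P4
bar 5: v0=D3 v1=F3 downbeat m3
bar 6: v0=F3 v1=F4 downbeat P8
bar 7: v0=D3 v1=A3 downbeat P5
bar 8: v0=F3 v1=D4 downbeat M6
bar 9: v0=G3 v1=G4 downbeat P8
  -> R4 @ bar 2 tick 0 v(0, 1): F3/G4 M2 untreated
  -> R4 @ bar 4 tick 0 v(0, 1): E3/A3 P4 untreated
  -> R2 @ bar 6 tick 0 v(0, 1): D3/F3 m3 -> F3/F4 P8 similar
  -> R2 @ bar 7 tick 0 v(0, 1): F3/F4 P8 -> D3/A3 P5 similar
  -> R2 @ bar 9 tick 0 v(0, 1): F3/D4 M6 -> G3/G4 P8 similar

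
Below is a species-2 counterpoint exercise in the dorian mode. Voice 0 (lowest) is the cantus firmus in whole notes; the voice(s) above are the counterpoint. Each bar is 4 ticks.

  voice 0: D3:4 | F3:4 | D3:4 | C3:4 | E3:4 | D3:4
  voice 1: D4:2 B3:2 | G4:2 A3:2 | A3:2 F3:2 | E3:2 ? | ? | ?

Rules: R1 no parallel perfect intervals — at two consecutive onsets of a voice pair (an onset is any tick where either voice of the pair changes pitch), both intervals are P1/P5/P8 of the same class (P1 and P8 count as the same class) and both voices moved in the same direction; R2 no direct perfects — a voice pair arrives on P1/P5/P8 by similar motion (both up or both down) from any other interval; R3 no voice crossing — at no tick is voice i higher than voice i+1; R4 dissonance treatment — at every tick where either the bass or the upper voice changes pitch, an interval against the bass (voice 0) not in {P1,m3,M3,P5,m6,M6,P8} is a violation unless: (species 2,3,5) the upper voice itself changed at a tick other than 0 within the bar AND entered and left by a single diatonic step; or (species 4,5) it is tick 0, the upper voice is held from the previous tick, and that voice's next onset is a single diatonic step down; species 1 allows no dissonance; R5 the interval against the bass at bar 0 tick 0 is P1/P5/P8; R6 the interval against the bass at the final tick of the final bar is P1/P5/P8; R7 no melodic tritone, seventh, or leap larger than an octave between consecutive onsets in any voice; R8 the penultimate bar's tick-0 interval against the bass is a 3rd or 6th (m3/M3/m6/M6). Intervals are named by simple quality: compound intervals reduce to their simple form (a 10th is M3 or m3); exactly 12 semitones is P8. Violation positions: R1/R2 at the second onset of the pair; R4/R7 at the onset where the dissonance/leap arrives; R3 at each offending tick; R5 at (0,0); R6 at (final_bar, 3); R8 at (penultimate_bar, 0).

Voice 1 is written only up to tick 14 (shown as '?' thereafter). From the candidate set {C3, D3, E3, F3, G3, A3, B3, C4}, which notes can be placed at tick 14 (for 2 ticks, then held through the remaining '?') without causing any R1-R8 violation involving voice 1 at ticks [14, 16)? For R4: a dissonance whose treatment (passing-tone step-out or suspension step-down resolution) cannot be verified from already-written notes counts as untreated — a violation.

C3: legal
D3: violates R4
E3: legal
F3: violates R4
G3: legal
A3: legal
B3: violates R4
C4: legal

{A3, C3, C4, E3, G3}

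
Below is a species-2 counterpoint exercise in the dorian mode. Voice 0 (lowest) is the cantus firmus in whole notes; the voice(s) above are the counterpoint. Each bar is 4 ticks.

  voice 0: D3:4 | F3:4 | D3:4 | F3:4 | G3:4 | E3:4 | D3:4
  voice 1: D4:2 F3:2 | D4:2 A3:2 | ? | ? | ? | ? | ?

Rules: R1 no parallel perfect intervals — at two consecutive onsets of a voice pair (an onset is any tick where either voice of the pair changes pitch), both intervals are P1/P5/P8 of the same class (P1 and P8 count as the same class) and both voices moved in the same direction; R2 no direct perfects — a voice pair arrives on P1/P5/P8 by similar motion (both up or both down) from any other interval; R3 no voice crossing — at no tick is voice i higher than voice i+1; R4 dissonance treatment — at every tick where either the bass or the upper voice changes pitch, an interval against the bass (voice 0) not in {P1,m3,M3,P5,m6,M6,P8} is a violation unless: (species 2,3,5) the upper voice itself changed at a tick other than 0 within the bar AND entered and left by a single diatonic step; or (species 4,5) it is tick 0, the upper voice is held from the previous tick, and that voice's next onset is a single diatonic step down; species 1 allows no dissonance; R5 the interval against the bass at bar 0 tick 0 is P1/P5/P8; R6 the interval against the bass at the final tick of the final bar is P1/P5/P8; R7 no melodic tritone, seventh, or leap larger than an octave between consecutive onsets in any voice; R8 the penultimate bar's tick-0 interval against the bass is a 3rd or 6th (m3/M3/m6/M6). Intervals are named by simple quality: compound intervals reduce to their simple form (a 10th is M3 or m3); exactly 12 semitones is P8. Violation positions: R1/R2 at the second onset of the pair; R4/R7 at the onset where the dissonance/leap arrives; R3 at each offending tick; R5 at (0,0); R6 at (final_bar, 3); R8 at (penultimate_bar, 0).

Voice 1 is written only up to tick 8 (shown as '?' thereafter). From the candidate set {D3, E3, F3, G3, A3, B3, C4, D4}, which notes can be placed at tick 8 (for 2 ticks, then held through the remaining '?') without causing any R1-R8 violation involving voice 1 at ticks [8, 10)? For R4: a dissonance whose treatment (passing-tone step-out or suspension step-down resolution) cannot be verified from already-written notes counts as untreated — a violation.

D3: violates R2
E3: violates R4
F3: legal
G3: violates R4
A3: legal
B3: legal
C4: violates R4
D4: legal

{A3, B3, D4, F3}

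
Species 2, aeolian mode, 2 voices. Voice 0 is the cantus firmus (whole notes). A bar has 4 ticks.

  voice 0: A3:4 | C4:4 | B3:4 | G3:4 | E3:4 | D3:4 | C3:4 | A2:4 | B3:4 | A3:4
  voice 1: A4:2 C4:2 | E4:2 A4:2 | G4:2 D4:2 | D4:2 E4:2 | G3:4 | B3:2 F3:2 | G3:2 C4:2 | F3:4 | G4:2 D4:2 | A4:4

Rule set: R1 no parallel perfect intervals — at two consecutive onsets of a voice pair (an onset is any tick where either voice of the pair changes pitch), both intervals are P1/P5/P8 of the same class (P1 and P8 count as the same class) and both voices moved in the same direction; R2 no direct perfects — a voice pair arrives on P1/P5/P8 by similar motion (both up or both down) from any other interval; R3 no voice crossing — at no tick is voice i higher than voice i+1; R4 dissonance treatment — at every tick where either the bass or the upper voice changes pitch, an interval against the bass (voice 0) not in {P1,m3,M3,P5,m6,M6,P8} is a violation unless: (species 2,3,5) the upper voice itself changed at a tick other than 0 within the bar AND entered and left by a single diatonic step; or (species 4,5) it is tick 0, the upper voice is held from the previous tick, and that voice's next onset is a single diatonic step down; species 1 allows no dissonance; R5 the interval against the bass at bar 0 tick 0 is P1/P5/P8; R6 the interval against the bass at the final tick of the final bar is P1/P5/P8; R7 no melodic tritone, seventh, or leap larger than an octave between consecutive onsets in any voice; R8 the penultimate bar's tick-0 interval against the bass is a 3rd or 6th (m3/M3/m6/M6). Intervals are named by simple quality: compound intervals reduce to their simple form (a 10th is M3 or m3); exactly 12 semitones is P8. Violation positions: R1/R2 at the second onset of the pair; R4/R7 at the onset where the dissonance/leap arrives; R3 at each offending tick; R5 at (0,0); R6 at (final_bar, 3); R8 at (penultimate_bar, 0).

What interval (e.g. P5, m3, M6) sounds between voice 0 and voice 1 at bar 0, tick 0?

P8

voice 0=A3 voice 1=A4 -> P8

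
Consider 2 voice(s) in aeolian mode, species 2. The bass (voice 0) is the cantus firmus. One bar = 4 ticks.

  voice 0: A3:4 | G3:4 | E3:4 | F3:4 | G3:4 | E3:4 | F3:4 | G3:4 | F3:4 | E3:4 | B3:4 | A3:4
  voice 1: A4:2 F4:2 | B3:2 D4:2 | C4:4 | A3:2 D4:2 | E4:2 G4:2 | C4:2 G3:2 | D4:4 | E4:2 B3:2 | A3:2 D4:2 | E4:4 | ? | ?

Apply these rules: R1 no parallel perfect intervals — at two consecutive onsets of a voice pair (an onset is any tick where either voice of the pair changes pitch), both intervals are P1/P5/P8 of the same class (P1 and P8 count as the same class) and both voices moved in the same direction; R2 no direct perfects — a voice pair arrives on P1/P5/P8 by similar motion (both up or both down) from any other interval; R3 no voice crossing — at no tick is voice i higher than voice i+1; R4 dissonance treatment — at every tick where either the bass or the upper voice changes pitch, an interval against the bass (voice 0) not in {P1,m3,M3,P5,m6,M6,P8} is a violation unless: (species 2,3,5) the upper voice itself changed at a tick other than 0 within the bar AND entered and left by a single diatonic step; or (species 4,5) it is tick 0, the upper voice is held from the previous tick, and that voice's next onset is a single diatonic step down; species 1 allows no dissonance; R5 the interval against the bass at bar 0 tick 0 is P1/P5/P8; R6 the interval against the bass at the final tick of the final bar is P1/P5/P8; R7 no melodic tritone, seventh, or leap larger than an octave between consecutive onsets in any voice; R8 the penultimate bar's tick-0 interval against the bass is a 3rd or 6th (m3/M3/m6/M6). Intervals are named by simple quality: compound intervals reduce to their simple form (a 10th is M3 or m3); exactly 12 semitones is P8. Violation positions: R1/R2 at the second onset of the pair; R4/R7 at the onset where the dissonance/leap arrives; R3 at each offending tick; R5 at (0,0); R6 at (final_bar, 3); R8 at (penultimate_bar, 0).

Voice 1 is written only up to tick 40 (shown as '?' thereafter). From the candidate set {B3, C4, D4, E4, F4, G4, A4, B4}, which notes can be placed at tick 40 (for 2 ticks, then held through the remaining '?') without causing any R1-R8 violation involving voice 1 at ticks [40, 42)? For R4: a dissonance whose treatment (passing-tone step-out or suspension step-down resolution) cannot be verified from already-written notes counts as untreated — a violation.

B3: violates R8
C4: violates R4,R8
D4: legal
E4: violates R4,R8
F4: violates R4,R8
G4: legal
A4: violates R4,R8
B4: violates R1,R8

{D4, G4}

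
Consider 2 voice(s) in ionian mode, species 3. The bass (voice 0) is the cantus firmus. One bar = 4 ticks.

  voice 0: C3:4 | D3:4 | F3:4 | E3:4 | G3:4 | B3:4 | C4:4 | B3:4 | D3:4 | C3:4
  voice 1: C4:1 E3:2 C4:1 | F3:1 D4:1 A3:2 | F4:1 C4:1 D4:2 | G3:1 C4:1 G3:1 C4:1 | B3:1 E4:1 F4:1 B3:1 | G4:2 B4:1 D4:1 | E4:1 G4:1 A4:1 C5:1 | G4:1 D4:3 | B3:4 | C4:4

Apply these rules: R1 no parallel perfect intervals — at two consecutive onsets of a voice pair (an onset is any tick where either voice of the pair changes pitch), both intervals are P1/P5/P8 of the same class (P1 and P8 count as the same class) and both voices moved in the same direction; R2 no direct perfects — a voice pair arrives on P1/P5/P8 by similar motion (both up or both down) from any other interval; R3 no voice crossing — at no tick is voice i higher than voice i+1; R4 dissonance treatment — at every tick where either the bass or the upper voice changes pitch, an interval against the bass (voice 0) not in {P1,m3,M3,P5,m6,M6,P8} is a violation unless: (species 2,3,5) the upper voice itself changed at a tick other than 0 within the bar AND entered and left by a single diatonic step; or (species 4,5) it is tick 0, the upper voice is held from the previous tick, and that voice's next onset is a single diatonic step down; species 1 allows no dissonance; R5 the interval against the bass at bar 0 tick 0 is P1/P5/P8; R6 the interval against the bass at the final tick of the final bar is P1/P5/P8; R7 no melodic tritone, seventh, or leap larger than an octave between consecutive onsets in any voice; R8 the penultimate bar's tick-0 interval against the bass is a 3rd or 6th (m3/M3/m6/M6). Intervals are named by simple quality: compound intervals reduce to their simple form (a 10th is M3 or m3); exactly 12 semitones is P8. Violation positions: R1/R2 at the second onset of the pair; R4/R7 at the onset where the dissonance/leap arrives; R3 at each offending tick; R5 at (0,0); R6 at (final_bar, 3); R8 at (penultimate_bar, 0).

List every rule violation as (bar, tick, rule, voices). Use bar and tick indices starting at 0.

bar 0: v0=C3 v1=C4 downbeat P8
bar 1: v0=D3 v1=F3 downbeat m3
bar 2: v0=F3 v1=F4 downbeat P8
bar 3: v0=E3 v1=G3 downbeat m3
bar 4: v0=G3 v1=B3 downbeat M3
bar 5: v0=B3 v1=G4 downbeat m6
bar 6: v0=C4 v1=E4 downbeat M3
bar 7: v0=B3 v1=G4 downbeat m6
bar 8: v0=D3 v1=B3 downbeat M6
bar 9: v0=C3 v1=C4 downbeat P8
  -> R2 @ bar 2 tick 0 v(0, 1): D3/A3 P5 -> F3/F4 P8 similar
  -> R4 @ bar 4 tick 2 v(0, 1): G3/F4 m7 untreated
  -> R7 @ bar 4 tick 3 v(1,): F4->B3 leap 6st

(2, 0, R2, (0, 1))
(4, 2, R4, (0, 1))
(4, 3, R7, (1,))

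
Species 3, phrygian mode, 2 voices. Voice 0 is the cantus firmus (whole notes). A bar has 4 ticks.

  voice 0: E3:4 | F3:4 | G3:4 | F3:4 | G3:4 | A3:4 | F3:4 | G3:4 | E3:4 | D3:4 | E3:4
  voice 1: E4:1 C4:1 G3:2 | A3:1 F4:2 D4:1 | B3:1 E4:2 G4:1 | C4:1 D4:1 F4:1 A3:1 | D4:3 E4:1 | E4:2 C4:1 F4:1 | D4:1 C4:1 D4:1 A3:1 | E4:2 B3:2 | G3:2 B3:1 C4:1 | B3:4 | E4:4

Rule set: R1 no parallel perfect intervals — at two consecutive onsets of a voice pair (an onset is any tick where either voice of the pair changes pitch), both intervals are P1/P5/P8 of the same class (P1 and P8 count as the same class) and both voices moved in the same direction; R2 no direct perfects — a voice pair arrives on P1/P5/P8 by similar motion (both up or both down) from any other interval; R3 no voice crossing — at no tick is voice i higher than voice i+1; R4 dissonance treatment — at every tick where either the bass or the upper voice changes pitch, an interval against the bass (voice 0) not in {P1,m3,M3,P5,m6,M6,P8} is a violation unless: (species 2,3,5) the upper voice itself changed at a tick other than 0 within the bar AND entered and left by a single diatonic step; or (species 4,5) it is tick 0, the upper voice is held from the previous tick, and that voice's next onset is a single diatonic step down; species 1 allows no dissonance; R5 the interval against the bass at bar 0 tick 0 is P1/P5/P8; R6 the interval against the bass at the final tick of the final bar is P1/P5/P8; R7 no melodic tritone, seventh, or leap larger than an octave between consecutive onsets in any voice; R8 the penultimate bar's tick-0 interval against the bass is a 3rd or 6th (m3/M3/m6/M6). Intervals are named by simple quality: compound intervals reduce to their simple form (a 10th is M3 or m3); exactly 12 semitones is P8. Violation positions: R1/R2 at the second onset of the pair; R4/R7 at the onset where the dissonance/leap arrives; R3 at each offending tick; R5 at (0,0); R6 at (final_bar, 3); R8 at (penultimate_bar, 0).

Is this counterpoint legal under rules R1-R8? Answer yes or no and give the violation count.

bar 0: v0=E3 v1=E4 (P8)
bar 1: v0=F3 v1=A3 (M3)
bar 2: v0=G3 v1=B3 (M3)
bar 3: v0=F3 v1=C4 (P5)
bar 4: v0=G3 v1=D4 (P5)
bar 5: v0=A3 v1=E4 (P5)
bar 6: v0=F3 v1=D4 (M6)
bar 7: v0=G3 v1=E4 (M6)
bar 8: v0=E3 v1=G3 (m3)
bar 9: v0=D3 v1=B3 (M6)
bar 10: v0=E3 v1=E4 (P8)
  R2 @ bar3.0: G3/G4 P8 -> F3/C4 P5 similar
  R2 @ bar4.0: F3/A3 M3 -> G3/D4 P5 similar
  R2 @ bar10.0: D3/B3 M6 -> E3/E4 P8 similar

No (3 violations)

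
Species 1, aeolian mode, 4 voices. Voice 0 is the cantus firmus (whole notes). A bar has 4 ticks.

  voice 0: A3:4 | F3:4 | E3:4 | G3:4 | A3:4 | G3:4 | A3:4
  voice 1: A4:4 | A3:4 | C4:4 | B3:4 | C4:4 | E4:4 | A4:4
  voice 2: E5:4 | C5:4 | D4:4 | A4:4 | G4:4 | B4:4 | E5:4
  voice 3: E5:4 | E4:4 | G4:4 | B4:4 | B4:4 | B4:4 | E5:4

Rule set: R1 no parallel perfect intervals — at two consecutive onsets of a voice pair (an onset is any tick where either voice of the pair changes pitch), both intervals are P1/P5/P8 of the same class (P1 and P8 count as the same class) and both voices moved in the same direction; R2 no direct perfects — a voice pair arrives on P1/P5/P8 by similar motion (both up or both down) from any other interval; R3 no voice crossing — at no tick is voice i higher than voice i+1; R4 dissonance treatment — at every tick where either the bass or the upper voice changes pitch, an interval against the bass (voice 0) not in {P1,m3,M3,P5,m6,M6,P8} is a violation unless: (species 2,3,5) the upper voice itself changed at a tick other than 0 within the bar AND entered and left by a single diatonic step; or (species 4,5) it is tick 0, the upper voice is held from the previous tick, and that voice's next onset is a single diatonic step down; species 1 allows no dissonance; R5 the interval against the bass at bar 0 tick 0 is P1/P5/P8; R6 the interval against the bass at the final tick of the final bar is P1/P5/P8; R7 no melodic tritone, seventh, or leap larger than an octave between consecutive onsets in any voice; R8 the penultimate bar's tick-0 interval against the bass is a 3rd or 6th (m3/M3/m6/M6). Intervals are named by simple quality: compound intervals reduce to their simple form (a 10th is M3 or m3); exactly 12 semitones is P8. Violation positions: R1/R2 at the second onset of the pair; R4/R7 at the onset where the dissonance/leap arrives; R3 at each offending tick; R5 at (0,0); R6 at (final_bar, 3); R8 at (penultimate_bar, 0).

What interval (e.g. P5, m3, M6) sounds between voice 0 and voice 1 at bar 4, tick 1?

voice 0=A3 voice 1=C4 -> m3

m3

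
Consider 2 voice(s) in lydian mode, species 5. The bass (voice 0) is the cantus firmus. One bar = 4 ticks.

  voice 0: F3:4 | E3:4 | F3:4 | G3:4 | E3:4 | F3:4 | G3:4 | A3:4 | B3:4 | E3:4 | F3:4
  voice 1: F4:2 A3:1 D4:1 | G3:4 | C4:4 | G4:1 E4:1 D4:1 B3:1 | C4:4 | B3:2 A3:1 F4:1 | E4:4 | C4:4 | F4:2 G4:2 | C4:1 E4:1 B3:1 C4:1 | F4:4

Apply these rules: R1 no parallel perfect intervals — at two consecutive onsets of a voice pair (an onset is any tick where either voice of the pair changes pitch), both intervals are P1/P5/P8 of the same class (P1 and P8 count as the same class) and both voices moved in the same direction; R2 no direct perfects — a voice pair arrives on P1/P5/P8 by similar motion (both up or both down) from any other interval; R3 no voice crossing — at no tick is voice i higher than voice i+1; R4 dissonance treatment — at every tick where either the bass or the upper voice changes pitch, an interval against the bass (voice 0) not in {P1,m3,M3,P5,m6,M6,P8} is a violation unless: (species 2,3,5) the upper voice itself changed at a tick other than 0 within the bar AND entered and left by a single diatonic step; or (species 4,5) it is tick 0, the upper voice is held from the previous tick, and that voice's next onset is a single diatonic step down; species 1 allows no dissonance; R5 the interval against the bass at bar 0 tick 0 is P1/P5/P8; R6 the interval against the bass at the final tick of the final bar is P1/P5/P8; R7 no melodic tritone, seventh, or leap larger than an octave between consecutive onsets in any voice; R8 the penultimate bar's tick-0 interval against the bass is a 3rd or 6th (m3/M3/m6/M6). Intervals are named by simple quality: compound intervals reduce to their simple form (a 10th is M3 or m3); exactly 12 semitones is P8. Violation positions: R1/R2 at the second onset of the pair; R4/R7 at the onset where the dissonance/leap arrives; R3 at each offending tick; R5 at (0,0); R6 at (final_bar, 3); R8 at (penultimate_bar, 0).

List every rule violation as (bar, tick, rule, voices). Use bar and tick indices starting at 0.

bar 0: v0=F3 v1=F4 downbeat P8
bar 1: v0=E3 v1=G3 downbeat m3
bar 2: v0=F3 v1=C4 downbeat P5
bar 3: v0=G3 v1=G4 downbeat P8
bar 4: v0=E3 v1=C4 downbeat m6
bar 5: v0=F3 v1=B3 downbeat TT
bar 6: v0=G3 v1=E4 downbeat M6
bar 7: v0=A3 v1=C4 downbeat m3
bar 8: v0=B3 v1=F4 downbeat TT
bar 9: v0=E3 v1=C4 downbeat m6
bar 10: v0=F3 v1=F4 downbeat P8
  -> R2 @ bar 2 tick 0 v(0, 1): E3/G3 m3 -> F3/C4 P5 similar
  -> R2 @ bar 3 tick 0 v(0, 1): F3/C4 P5 -> G3/G4 P8 similar
  -> R4 @ bar 5 tick 0 v(0, 1): F3/B3 TT untreated
  -> R4 @ bar 8 tick 0 v(0, 1): B3/F4 TT untreated
  -> R2 @ bar 10 tick 0 v(0, 1): E3/C4 m6 -> F3/F4 P8 similar

(2, 0, R2, (0, 1))
(3, 0, R2, (0, 1))
(5, 0, R4, (0, 1))
(8, 0, R4, (0, 1))
(10, 0, R2, (0, 1))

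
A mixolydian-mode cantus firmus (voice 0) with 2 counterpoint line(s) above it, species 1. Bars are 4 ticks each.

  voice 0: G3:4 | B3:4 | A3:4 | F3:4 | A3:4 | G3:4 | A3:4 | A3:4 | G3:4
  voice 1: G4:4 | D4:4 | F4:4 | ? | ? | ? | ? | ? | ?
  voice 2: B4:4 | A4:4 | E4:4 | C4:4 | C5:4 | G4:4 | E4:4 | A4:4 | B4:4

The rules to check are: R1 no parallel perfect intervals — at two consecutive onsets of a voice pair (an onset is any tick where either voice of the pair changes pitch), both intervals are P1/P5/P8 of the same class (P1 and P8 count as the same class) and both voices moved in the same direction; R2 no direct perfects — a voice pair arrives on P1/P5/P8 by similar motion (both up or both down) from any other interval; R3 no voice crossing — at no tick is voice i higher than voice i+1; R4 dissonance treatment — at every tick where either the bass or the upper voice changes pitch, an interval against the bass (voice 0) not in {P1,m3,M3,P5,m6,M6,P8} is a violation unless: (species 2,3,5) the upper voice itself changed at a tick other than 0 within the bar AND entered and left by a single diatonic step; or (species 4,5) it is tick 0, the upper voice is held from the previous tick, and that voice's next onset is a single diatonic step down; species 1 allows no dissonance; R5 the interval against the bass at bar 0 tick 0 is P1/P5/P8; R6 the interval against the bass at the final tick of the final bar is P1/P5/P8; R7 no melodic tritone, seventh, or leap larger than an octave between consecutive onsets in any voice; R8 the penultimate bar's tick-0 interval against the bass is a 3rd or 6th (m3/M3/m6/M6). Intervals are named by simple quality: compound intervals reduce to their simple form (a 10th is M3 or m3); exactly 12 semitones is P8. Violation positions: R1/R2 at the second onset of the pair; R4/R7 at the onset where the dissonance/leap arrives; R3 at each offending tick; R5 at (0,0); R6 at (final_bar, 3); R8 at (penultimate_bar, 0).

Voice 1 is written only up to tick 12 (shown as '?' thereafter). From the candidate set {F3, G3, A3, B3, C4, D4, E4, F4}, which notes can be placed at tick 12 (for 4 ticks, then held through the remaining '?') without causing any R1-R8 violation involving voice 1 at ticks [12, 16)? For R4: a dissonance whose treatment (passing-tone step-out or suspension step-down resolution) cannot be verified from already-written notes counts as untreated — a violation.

{A3}

F3: violates R2
G3: violates R4,R7
A3: legal
B3: violates R4,R7
C4: violates R2
D4: violates R3
E4: violates R3,R4
F4: violates R3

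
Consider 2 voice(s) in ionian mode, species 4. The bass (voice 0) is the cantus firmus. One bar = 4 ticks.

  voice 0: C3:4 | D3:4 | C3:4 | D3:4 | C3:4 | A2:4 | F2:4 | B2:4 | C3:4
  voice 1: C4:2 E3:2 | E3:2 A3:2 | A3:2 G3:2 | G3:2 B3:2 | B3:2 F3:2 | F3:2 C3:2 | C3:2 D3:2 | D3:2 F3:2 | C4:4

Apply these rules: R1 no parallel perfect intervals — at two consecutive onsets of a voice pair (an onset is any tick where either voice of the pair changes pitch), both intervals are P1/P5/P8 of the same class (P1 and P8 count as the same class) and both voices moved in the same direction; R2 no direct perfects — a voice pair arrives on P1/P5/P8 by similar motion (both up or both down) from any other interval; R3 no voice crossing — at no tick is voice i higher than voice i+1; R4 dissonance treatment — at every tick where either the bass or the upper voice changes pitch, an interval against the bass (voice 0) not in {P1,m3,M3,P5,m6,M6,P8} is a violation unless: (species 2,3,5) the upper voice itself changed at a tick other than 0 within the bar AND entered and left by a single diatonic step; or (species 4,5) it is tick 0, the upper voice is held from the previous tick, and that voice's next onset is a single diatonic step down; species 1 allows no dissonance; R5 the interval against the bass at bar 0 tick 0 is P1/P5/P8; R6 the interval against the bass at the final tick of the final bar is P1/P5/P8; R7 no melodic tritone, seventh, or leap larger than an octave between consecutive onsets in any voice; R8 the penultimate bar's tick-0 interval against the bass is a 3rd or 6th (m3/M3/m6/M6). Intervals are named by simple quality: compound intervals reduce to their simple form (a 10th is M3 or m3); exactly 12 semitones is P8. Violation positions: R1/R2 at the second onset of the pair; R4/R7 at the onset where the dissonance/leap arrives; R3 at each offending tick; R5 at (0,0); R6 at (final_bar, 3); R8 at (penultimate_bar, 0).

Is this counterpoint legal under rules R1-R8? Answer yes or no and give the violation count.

bar 0: v0=C3 v1=C4 (P8)
bar 1: v0=D3 v1=E3 (M2)
bar 2: v0=C3 v1=A3 (M6)
bar 3: v0=D3 v1=G3 (P4)
bar 4: v0=C3 v1=B3 (M7)
bar 5: v0=A2 v1=F3 (m6)
bar 6: v0=F2 v1=C3 (P5)
bar 7: v0=B2 v1=D3 (m3)
bar 8: v0=C3 v1=C4 (P8)
  R4 @ bar1.0: D3/E3 M2 untreated
  R4 @ bar3.0: D3/G3 P4 untreated
  R4 @ bar4.0: C3/B3 M7 untreated
  R4 @ bar4.2: C3/F3 P4 untreated
  R7 @ bar4.2: B3->F3 leap 6st
  R7 @ bar7.0: F2->B2 leap 6st
  R4 @ bar7.2: B2/F3 TT untreated
  R2 @ bar8.0: B2/F3 TT -> C3/C4 P8 similar

No (8 violations)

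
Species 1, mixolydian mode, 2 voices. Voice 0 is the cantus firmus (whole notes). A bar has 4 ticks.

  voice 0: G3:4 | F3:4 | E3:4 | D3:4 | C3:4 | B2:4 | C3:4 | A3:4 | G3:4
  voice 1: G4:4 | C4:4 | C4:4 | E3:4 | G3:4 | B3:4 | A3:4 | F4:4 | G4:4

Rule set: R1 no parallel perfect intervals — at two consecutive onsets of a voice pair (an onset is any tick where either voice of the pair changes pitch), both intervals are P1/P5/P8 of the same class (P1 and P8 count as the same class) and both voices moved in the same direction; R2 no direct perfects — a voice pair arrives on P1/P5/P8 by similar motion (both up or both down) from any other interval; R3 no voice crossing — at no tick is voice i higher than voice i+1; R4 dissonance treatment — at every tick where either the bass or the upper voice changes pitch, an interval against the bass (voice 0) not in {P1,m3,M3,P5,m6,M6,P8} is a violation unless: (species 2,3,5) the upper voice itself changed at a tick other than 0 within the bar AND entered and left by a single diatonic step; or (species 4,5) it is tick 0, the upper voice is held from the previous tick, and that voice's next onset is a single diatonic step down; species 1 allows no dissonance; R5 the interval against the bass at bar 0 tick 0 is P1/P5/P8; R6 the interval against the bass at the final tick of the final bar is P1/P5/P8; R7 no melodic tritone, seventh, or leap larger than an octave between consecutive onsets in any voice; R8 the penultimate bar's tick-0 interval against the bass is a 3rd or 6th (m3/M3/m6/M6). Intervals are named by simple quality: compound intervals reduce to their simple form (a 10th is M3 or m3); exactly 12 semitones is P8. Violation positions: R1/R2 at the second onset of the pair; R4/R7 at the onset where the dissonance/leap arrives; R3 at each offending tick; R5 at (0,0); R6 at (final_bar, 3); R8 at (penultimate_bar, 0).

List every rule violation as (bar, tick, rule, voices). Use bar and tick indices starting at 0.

(1, 0, R2, (0, 1))
(3, 0, R4, (0, 1))

bar 0: v0=G3 v1=G4 downbeat P8
bar 1: v0=F3 v1=C4 downbeat P5
bar 2: v0=E3 v1=C4 downbeat m6
bar 3: v0=D3 v1=E3 downbeat M2
bar 4: v0=C3 v1=G3 downbeat P5
bar 5: v0=B2 v1=B3 downbeat P8
bar 6: v0=C3 v1=A3 downbeat M6
bar 7: v0=A3 v1=F4 downbeat m6
bar 8: v0=G3 v1=G4 downbeat P8
  -> R2 @ bar 1 tick 0 v(0, 1): G3/G4 P8 -> F3/C4 P5 similar
  -> R4 @ bar 3 tick 0 v(0, 1): D3/E3 M2 untreated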